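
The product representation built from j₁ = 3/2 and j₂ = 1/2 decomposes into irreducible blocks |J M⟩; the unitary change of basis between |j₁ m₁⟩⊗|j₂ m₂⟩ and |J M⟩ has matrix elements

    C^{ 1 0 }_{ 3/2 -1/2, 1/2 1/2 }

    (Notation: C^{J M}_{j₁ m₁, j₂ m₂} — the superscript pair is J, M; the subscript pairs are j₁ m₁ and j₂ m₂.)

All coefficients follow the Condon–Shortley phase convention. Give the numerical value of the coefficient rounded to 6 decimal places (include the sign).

−√(1/2) = -0.707107

triangle: 1!×2!×0!/4! = 2/24
(j±m)!: 1!×2!×1!×0!×1!×1! = 2
prefactor² = (2J+1)×Δ×N² = 1/2
  k=1: −1/(1!×0!×1!×0!×1!×0!) = -1
Σ = -1  ⇒  CG² = 1/2×(-1)² = 1/2
CG = −√(1/2) = -0.707107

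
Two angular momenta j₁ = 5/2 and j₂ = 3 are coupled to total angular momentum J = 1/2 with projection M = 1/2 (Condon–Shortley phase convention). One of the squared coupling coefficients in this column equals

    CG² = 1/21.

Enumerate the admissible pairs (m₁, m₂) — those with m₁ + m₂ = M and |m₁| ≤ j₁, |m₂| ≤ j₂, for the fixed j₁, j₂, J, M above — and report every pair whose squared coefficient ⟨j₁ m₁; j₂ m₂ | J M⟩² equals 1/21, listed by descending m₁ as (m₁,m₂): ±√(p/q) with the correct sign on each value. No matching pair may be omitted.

Admissible pairs with m₁+m₂ = M = 1/2: (-5/2,3), (-3/2,2), (-1/2,1), (1/2,0), (3/2,-1), (5/2,-2)
  (m₁,m₂)=(5/2,-2): CG² = 1/21, CG = +√(1/21)   ← matches the target
  (m₁,m₂)=(3/2,-1): CG² = 2/21, CG = −√(2/21)
  (m₁,m₂)=(1/2,0): CG² = 1/7, CG = +√(1/7)
  (m₁,m₂)=(-1/2,1): CG² = 4/21, CG = −√(4/21)
  (m₁,m₂)=(-3/2,2): CG² = 5/21, CG = +√(5/21)
  (m₁,m₂)=(-5/2,3): CG² = 2/7, CG = −√(2/7)
Pairs with CG² = 1/21: (5/2,-2): +√(1/21)

(5/2,-2): +√(1/21)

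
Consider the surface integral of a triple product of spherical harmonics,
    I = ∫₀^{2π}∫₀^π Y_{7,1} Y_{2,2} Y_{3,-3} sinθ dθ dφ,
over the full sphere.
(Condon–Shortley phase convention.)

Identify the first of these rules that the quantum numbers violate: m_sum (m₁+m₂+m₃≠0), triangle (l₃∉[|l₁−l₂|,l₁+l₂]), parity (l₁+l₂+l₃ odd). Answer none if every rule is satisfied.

Σmᵢ = 0  ✓
l₃∈[|l₁−l₂|,l₁+l₂]=[5,9] required, l₃=3 fails  ✗
Σlᵢ = 12 ⇒ even

triangle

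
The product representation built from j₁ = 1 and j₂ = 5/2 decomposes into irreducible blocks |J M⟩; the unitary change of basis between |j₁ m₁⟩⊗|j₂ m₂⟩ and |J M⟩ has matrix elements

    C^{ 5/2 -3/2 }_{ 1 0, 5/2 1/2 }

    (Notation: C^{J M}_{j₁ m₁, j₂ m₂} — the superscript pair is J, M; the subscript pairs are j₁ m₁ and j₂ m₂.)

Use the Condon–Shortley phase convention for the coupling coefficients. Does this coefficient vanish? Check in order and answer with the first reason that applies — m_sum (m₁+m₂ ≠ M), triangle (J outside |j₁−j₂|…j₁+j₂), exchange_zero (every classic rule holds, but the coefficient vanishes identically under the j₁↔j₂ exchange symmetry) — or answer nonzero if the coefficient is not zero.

m-sum: m₁+m₂ = 0+1/2 = 1/2, M = -3/2  ✗ ⇒ coefficient is 0

m_sum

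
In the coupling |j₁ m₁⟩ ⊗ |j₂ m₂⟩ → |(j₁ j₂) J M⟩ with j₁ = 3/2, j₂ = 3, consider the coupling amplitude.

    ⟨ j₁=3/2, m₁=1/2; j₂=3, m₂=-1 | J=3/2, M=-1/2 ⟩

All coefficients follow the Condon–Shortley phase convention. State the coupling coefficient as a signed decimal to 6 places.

j₁+j₂−J=3  J+j₁−j₂=0  J−j₁+j₂=3  j₁+j₂+J+1=7
(j₁±m₁, j₂±m₂, J±M) = (2,1,2,4,1,2)
P² = 192/35
sum k=1..1:
  [1] −1/4 = -1/4
S = -1/4
C² = P²·S² = 12/35 ; C = -0.585540

−√(12/35) = -0.585540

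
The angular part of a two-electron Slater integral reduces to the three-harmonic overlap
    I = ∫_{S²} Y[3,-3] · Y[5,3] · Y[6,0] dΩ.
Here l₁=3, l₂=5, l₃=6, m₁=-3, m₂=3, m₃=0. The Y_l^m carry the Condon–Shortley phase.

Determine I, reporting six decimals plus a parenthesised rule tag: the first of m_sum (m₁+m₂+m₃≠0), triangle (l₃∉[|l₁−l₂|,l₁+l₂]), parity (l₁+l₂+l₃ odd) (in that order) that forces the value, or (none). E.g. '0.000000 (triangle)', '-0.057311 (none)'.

-0.110086 (none)

Checks pass: Σm=0; 14 even; l₃=6∈[2,8].
(2·3+1)(2·5+1)(2·6+1) = 1001
Δ: 2! 4! 8! / 15! → 1/675675
sum: t=0:+1/8640 t=1:−1/2304 t=2:+1/8640 = -7/34560
3j²(3 5 6; 0 0 0) = Δ·Π!·Σ² = 7/429  (sign -1)
sum: t=2:+1/69120 = 1/69120
3j²(3 5 6; -3 3 0) = Δ·Π!·Σ² = 4/429  (sign +1)
combine: 4πI² = 1001·7/429·4/429 = 196/1287
take √, sign -1: I = -0.11008644
No selection rule forces the value: the integral is nonzero (none).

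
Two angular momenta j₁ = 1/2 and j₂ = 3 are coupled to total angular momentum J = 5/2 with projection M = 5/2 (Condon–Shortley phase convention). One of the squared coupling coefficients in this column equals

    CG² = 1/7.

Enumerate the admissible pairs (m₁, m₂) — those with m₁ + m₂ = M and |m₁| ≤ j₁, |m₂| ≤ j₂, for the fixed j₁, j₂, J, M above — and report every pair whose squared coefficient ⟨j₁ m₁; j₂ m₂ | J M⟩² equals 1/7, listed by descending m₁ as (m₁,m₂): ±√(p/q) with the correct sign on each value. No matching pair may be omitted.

Admissible pairs with m₁+m₂ = M = 5/2: (-1/2,3), (1/2,2)
  (m₁,m₂)=(1/2,2): CG² = 1/7, CG = +√(1/7)   ← matches the target
  (m₁,m₂)=(-1/2,3): CG² = 6/7, CG = −√(6/7)
Pairs with CG² = 1/7: (1/2,2): +√(1/7)

(1/2,2): +√(1/7)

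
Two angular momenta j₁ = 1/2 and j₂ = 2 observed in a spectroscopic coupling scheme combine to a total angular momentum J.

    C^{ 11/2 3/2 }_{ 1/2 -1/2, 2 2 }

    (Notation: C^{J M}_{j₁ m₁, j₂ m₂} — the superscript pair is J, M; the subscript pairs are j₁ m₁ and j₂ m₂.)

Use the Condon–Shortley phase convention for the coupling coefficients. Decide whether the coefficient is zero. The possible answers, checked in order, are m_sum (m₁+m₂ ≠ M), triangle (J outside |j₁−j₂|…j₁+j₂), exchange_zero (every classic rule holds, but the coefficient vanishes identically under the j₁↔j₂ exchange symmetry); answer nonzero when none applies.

m-sum: m₁+m₂ = -1/2+2 = 3/2, M = 3/2  ✓
triangle: need |j₁−j₂| ≤ J ≤ j₁+j₂, i.e. J ∈ [3/2, 5/2]; J = 11/2 is outside ✗ ⇒ coefficient is 0

triangle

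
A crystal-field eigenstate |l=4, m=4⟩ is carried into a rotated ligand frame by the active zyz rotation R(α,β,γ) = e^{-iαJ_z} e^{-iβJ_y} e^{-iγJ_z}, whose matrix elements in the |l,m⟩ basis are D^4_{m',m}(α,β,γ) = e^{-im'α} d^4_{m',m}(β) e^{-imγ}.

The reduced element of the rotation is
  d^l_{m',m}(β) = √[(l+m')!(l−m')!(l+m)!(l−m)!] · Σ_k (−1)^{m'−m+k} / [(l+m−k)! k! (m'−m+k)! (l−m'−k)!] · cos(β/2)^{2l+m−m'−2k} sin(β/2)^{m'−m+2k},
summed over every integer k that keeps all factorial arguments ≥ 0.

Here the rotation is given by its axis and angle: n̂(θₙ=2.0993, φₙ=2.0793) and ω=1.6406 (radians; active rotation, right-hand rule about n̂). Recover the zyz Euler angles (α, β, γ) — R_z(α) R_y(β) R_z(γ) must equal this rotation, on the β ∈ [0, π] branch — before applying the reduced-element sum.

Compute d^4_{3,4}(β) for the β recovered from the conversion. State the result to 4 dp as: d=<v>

Axis–angle → zyz. n̂ = (sinθₙcosφₙ, sinθₙsinφₙ, cosθₙ) = (-0.420443, +0.754299, -0.504242), ω = 1.6406.
R = I cosω + sinω [n̂]ₓ + (1−cosω) n̂n̂ᵀ gives
  R = [+0.119355, +0.163754, +0.979254; -0.842274, +0.538904, +0.012542; -0.525671, -0.826297, +0.202247]
β = atan2(√(R₁₃²+R₂₃²), R₃₃) = 1.367145; α = atan2(R₂₃, R₁₃) mod 2π = 0.012807; γ = atan2(R₃₂, −R₃₁) mod 2π = 5.278985
d^4_{3,4}(β=1.3671) via the finite sum:
With c≡cos(β/2)=0.775321 and s≡sin(β/2)=0.631567, N=[5040·1·40320·1]^{1/2}=14255.272709
k∈{1} keeps every argument non-negative
  k=1: (−1)^0·14255.2727/(5040)·0.7753^7·0.6316^1 = +0.300841
d^4_{3,4}(1.3671) = +0.300841

d=0.3008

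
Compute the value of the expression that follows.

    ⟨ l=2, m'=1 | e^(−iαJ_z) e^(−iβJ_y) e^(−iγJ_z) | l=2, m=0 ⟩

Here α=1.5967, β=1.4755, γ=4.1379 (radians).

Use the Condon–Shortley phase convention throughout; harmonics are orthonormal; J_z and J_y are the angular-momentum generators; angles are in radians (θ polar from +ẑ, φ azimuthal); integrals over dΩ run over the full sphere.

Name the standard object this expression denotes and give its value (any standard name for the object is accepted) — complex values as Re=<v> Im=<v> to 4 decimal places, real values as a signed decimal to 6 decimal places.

Wigner D-matrix element, Re=0.0030 Im=0.1160

This is a Wigner D-matrix element — the rotation-matrix element ⟨l m'| R(α,β,γ) |l m⟩ in the angular-momentum basis.
First d^2_{1,0}(β=1.4755), then the phase factors e^{-i(1)α} and e^{-i(0)γ}:
Half-angle: c=0.739984, s=0.672625. N=√(6·1·2·2)=4.898979
Admissible k: 0..1 (factorial args all ≥0)
  k=0: (−1)^1·4.8990/(2)·0.7400^3·0.6726^1 = -0.667598
  k=1: (−1)^2·4.8990/(2)·0.7400^1·0.6726^3 = +0.551590
d^2_{1,0}(1.4755) = -0.667598 +0.551590 = -0.116008
Phases: e^{-i·(1)·1.5967}=-0.025901-0.999665i, e^{-i·(0)·4.1379}=+1.000000+0.000000i ⇒ D=+0.003005+0.115969i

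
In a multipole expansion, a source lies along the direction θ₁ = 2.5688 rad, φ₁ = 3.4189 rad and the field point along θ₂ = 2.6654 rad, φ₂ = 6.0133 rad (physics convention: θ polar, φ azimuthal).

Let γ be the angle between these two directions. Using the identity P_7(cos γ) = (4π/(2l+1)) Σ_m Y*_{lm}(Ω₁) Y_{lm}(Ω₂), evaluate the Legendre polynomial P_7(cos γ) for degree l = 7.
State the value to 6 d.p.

Expand P_7 via completeness: Σ_{m} conj(Y_{7,m}) at Ω₁ times Y_{7,m} at Ω₂ —
  m=-7: (0.00249 - 0.00640j) × (-0.00067 + 0.00202j) = 0.00001 + 0.00001j  (running Σ = 0.00001 + 0.00001j)
  m=-6: (0.00370 - 0.03968j) × (0.00075 - 0.01541j) = -0.00061 - 0.00009j  (running Σ = -0.00060 - 0.00008j)
  m=-5: (-0.02572 - 0.13801j) × (0.01511 + 0.06715j) = 0.00888 - 0.00381j  (running Σ = 0.00828 - 0.00389j)
  m=-4: (-0.14649 - 0.29451j) × (-0.09874 - 0.18456j) = -0.03989 + 0.05612j  (running Σ = -0.03161 + 0.05223j)
  m=-3: (-0.32875 - 0.36086j) × (0.29464 + 0.30929j) = 0.01475 - 0.20800j  (running Σ = -0.01686 - 0.15578j)
  m=-2: (-0.28368 - 0.17573j) × (-0.43441 - 0.26026j) = 0.07750 + 0.15017j  (running Σ = 0.06063 - 0.00561j)
  m=-1: (0.18088 + 0.05149j) × (0.11892 + 0.03290j) = 0.01982 + 0.01207j  (running Σ = 0.08045 + 0.00647j)
  m=0: (0.40563 + 0.00000j) × (0.43334 + 0.00000j) = 0.17578 + 0.00000j  (running Σ = 0.25623 + 0.00647j)
  m=1: (-0.18088 + 0.05149j) × (-0.11892 + 0.03290j) = 0.01982 - 0.01207j  (running Σ = 0.27604 - 0.00561j)
  m=2: (-0.28368 + 0.17573j) × (-0.43441 + 0.26026j) = 0.07750 - 0.15017j  (running Σ = 0.35354 - 0.15578j)
  m=3: (0.32875 - 0.36086j) × (-0.29464 + 0.30929j) = 0.01475 + 0.20800j  (running Σ = 0.36829 + 0.05223j)
  m=4: (-0.14649 + 0.29451j) × (-0.09874 + 0.18456j) = -0.03989 - 0.05612j  (running Σ = 0.32840 - 0.00389j)
  m=5: (0.02572 - 0.13801j) × (-0.01511 + 0.06715j) = 0.00888 + 0.00381j  (running Σ = 0.33728 - 0.00008j)
  m=6: (0.00370 + 0.03968j) × (0.00075 + 0.01541j) = -0.00061 + 0.00009j  (running Σ = 0.33667 + 0.00001j)
  m=7: (-0.00249 - 0.00640j) × (0.00067 + 0.00202j) = 0.00001 - 0.00001j  (running Σ = 0.33668 + 0.00000j)
Σ over m = 0.33668 + 0.00000j; ×(4π/15) → 0.28206 + 0.00000j. Real part: 0.282056

0.282056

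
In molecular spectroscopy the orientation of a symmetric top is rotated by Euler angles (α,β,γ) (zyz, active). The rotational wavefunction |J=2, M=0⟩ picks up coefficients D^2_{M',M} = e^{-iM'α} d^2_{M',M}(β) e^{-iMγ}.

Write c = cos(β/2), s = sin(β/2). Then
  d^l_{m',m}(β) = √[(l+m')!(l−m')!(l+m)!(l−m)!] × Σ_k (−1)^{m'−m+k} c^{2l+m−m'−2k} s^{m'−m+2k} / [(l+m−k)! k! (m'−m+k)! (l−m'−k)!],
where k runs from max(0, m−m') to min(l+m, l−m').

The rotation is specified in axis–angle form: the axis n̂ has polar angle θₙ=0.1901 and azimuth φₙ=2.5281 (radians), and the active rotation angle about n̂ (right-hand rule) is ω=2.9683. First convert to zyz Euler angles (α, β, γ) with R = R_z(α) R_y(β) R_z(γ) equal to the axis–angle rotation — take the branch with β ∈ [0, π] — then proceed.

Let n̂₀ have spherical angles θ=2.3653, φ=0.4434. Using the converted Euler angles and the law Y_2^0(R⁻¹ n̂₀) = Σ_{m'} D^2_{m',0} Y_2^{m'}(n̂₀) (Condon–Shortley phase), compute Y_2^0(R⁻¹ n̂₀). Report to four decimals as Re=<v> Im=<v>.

Axis–angle → zyz. n̂ = (sinθₙcosφₙ, sinθₙsinφₙ, cosθₙ) = (-0.154499, +0.108788, +0.981985), ω = 2.9683.
R = I cosω + sinω [n̂]ₓ + (1−cosω) n̂n̂ᵀ gives
  R = [-0.937640, -0.202684, -0.282402; +0.135957, -0.961530, +0.238696; -0.319918, +0.185416, +0.929125]
β = atan2(√(R₁₃²+R₂₃²), R₃₃) = 0.378756; α = atan2(R₂₃, R₁₃) mod 2π = 2.439872; γ = atan2(R₃₂, −R₃₁) mod 2π = 0.525265
Need the full column D^2_{m',0} for m'=−2..2 at α=2.4399, β=0.3788, γ=0.5253.
cos(β/2)=0.982121, sin(β/2)=0.188248
d^2_{-2,0}: single k=2 term ⇒ +0.083727;  D = +0.013947-0.082558i
d^2_{-1,0}: k∈[1..2] ⇒ +0.436820 -0.016048 = +0.420771;  D = -0.321357+0.271621i
d^2_{0,0}: k∈[0..2] ⇒ +0.930381 -0.136726 +0.001256 = +0.794910;  D = +0.794910+0.000000i
d^2_{1,0}: k∈[0..1] ⇒ -0.436820 +0.016048 = -0.420771;  D = +0.321357+0.271621i
d^2_{2,0}: single k=0 term ⇒ +0.083727;  D = +0.013947+0.082558i
Y_2^{m'}(θ=2.3653,φ=0.4434) and Σ D·Y over m':
  (+0.0139-0.0826i)·(+0.1198-0.1470i)  (-0.3214+0.2716i)·(-0.3489+0.1657i)  (+0.7949+0.0000i)·(+0.1663+0.0000i)  (+0.3214+0.2716i)·(+0.3489+0.1657i)  (+0.0139+0.0826i)·(+0.1198+0.1470i)
Y_2^0(R⁻¹ n̂) = +0.245487+0.000000i

Re=0.2455 Im=0.0000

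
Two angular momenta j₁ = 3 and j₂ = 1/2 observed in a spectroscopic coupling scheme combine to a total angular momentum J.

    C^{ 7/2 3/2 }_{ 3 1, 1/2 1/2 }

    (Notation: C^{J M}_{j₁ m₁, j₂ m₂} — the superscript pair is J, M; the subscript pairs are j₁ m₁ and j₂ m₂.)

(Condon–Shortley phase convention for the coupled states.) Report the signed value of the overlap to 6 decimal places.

triangle: 0!·6!·1!/8! = 720/40320
(j±m)!: 4!·2!·1!·0!·5!·2! = 11520
prefactor² = (2J+1)·Δ·N² = 11520/7
  k=0: +1/(0!·0!·2!·1!·4!·0!) = 1/48
Σ = 1/48  ⇒  CG² = 11520/7·(1/48)² = 5/7
CG = +√(5/7) = +0.845154

+√(5/7) = +0.845154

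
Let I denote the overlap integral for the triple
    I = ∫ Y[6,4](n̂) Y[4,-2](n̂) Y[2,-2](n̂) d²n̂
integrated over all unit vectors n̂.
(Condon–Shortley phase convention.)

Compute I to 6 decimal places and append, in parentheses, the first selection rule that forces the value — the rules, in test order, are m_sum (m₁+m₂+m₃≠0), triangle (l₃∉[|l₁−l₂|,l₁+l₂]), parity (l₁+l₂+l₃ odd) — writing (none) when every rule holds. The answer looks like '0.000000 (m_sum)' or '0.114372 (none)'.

0.230476 (none)

Checks pass: Σm=0; 12 even; l₃=2∈[2,10].
(2·6+1)(2·4+1)(2·2+1) = 585
Δ: 8! 4! 0! / 13! → 1/6435
sum: t=4:+1/2304 = 1/2304
3j²(6 4 2; 0 0 0) = Δ·Π!·Σ² = 5/143  (sign +1)
sum: t=2:+1/34560 = 1/34560
3j²(6 4 2; 4 -2 -2) = Δ·Π!·Σ² = 14/429  (sign +1)
combine: 4πI² = 585·5/143·14/429 = 1050/1573
take √, sign +1: I = 0.23047581
No selection rule forces the value: the integral is nonzero (none).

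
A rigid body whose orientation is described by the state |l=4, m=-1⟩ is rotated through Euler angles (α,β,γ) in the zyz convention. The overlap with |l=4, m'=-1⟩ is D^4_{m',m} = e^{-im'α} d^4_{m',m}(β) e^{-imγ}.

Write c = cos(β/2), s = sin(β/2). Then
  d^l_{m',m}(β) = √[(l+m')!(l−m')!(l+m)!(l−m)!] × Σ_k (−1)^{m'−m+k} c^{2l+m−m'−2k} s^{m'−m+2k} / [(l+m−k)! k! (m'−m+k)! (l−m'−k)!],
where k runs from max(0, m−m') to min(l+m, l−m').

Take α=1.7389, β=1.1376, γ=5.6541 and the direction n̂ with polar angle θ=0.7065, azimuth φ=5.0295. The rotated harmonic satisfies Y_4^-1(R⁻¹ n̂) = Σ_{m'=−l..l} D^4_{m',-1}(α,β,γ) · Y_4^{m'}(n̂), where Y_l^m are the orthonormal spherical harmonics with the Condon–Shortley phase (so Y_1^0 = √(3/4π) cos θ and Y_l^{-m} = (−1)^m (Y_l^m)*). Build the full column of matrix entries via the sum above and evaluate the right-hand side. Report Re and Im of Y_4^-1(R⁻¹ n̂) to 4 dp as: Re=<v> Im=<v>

Need the full column D^4_{m',-1} for m'=−4..4 at α=1.7389, β=1.1376, γ=5.6541.
cos(β/2)=0.842548, sin(β/2)=0.538621
d^4_{-4,-1}: single k=3 term ⇒ +0.496498;  D = +0.496032+0.021506i
d^4_{-3,-1}: k∈[2..3] ⇒ +0.823768 -0.561089 = +0.262679;  D = -0.032691-0.260637i
d^4_{-2,-1}: k∈[1..3] ⇒ +0.688783 -1.407441 +0.383457 = -0.335201;  D = +0.320927-0.096775i
d^4_{-1,-1}: k∈[0..3] ⇒ +0.253955 -1.556776 +1.272430 -0.173337 = -0.203727;  D = -0.090623-0.182461i
d^4_{0,-1}: k∈[0..3] ⇒ -0.726041 +1.780287 -0.727559 +0.049556 = +0.376244;  D = +0.304218-0.221384i
d^4_{1,-1}: k∈[0..3] ⇒ +1.037851 -1.272430 +0.260005 -0.007084 = +0.018342;  D = -0.013121-0.012816i
d^4_{2,-1}: k∈[0..2] ⇒ -0.938294 +0.575186 -0.047013 = -0.410121;  D = +0.233431-0.337208i
d^4_{3,-1}: k∈[0..1] ⇒ +0.561089 -0.137582 = +0.423507;  D = +0.383637+0.179392i
d^4_{4,-1}: single k=0 term ⇒ -0.202906;  D = -0.053984+0.195593i
Y_4^{m'}(θ=0.7065,φ=5.0295) and Σ D·Y over m':
  (+0.4960+0.0215i)·(+0.0234-0.0750i)  (-0.0327-0.2606i)·(-0.2121-0.1512i)  (+0.3209-0.0968i)·(-0.3464+0.2548i)  (-0.0906-0.1825i)·(+0.0765+0.2331i)  (+0.3042-0.2214i)·(-0.2794+0.0000i)  (-0.0131-0.0128i)·(-0.0765+0.2331i)  (+0.2334-0.3372i)·(-0.3464-0.2548i)  (+0.3836+0.1794i)·(+0.2121-0.1512i)  (-0.0540+0.1956i)·(+0.0234+0.0750i)
Y_4^-1(R⁻¹ n̂) = -0.225393+0.201365i

Re=-0.2254 Im=0.2014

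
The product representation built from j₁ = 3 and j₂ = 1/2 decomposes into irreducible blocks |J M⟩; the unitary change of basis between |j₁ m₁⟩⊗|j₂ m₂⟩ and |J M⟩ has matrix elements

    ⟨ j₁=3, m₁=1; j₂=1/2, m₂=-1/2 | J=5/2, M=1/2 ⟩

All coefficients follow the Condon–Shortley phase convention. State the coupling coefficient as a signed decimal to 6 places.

triangle: 1!·5!·0!/7! = 120/5040
(j±m)!: 4!·2!·0!·1!·3!·2! = 576
prefactor² = (2J+1)·Δ·N² = 576/7
  k=0: +1/(0!·1!·2!·0!·3!·0!) = 1/12
Σ = 1/12  ⇒  CG² = 576/7·(1/12)² = 4/7
CG = +√(4/7) = +0.755929

+0.755929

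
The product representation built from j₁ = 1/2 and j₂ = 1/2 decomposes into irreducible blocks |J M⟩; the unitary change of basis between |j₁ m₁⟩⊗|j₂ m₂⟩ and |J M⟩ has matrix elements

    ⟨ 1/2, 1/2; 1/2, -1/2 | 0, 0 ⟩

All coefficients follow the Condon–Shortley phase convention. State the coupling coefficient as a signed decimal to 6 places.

+0.707107

j₁+j₂−J=1  J+j₁−j₂=0  J−j₁+j₂=0  j₁+j₂+J+1=2
(j₁±m₁, j₂±m₂, J±M) = (1,0,0,1,0,0)
P² = 1/2
sum k=0..0:
  [0] +1/1 = 1
S = 1
C² = P²·S² = 1/2 ; C = +0.707107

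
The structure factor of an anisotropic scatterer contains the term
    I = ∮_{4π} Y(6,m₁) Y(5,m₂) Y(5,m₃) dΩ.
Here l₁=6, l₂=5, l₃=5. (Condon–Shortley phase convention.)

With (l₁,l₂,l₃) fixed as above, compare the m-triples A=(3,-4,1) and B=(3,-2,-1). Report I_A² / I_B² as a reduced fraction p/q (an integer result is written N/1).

l's match ⇒ only the (l;m) 3-j factors differ between A and B.
A: triangle coeff Δ(6,5,5) = 1/28588560; Σ_t [0,1]: t=0:+1/155520 t=1:−1/138240 = -1/1244160; (3j)²=3/9724 [(6 5 5; 3 -4 1)], sign=-1
B: triangle coeff Δ(6,5,5) = 1/28588560; Σ_t [0,3]: t=0:+1/155520 t=1:−1/23040 t=2:+1/34560 t=3:−1/622080 = -1/103680; (3j)²=9/2431 [(6 5 5; 3 -2 -1)], sign=-1
I_A²/I_B² = (3/9724)/(9/2431) = 1/12

1/12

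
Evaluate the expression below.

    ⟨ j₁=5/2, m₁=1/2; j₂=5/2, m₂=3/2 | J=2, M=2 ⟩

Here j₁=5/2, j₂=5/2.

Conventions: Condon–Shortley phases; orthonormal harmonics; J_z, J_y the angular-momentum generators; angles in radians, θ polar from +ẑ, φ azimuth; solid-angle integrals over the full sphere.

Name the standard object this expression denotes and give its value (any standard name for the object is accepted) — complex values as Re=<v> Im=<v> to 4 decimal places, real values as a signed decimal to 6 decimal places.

This is a Clebsch–Gordan (vector-coupling) coefficient.
triangle: 3!×2!×2!/8! = 24/40320
(j±m)!: 3!×2!×4!×1!×4!×0! = 6912
prefactor² = (2J+1)×Δ×N² = 144/7
  k=2: +1/(2!×1!×0!×2!×2!×0!) = 1/8
Σ = 1/8  ⇒  CG² = 144/7×(1/8)² = 9/28
CG = +√(9/28) = +0.566947

Clebsch–Gordan coefficient, +√(9/28) ≈ +0.566947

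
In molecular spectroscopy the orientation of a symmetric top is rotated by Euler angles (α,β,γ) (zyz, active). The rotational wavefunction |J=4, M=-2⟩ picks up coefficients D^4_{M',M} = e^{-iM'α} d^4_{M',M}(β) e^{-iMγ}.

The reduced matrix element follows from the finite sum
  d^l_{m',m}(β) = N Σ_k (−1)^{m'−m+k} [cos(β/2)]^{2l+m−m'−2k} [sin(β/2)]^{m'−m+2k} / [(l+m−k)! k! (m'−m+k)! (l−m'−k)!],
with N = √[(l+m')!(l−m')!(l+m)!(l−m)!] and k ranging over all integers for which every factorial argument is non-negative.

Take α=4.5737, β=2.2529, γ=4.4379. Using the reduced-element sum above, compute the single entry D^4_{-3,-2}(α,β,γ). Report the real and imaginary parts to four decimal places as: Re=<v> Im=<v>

D^4_{-3,-2}(4.5737,2.2529,4.4379) = e^{-i·-3·4.5737}·d^4_{-3,-2}(2.2529)·e^{-i·-2·4.4379}. Compute d first:
With c≡cos(β/2)=0.429868 and s≡sin(β/2)=0.902892, N=[1·5040·2·720]^{1/2}=2693.993318
The bounds max(0,m−m')=1 and min(l+m,l−m')=2 give 2 terms
  k=1: (−1)^0·2693.9933/(720)·0.4299^7·0.9029^1 = +0.009163
  k=2: (−1)^1·2693.9933/(240)·0.4299^5·0.9029^3 = -0.121274
d^4_{-3,-2}(2.2529) = +0.009163 -0.121274 = -0.112111
D = (+0.404166+0.914686i)·(-0.112111)·(-0.853058+0.521816i) = +0.092163+0.063834i

Re=0.0922 Im=0.0638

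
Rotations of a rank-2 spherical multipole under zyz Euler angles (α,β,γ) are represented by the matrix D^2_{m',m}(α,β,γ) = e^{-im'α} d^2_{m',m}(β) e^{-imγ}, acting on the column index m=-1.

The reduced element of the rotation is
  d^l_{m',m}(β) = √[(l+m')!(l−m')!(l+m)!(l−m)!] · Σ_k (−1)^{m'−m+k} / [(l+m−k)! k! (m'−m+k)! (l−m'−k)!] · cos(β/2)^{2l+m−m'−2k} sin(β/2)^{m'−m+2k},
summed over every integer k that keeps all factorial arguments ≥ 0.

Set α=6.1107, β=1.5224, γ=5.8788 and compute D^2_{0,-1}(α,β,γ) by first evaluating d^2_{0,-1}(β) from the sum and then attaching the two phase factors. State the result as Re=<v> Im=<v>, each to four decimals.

Re=-0.0544 Im=0.0233

Split into d^2_{0,-1}(β=1.5224) × two z-phases.
Half-angle: c=0.724009, s=0.689791. N=√(2·2·1·6)=4.898979
The bounds max(0,m−m')=0 and min(l+m,l−m')=1 give 2 terms
  k=0: (−1)^1·4.8990/(2)·0.7240^3·0.6898^1 = -0.641246
  k=1: (−1)^2·4.8990/(2)·0.7240^1·0.6898^3 = +0.582065
d^2_{0,-1}(1.5224) = -0.641246 +0.582065 = -0.059181
Phases: e^{-i·(0)·6.1107}=+1.000000+0.000000i, e^{-i·(-1)·5.8788}=+0.919344-0.393454i ⇒ D=-0.054407+0.023285i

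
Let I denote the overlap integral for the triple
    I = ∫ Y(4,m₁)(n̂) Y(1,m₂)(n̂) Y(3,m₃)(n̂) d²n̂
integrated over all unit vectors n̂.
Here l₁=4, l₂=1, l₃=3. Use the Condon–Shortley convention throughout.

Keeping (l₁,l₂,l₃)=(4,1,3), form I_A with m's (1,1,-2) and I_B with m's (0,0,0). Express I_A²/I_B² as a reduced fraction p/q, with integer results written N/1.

l's match ⇒ only the (l;m) 3-j factors differ between A and B.
A: triangle coeff Δ(4,1,3) = 1/252; Σ_t [2,2]: t=2:+1/240 = 1/240; (3j)²=1/84 [(4 1 3; 1 1 -2)], sign=-1
B: triangle coeff Δ(4,1,3) = 1/252; Σ_t [1,1]: t=1:−1/36 = -1/36; (3j)²=4/63 [(4 1 3; 0 0 0)], sign=+1
I_A²/I_B² = (1/84)/(4/63) = 3/16

3/16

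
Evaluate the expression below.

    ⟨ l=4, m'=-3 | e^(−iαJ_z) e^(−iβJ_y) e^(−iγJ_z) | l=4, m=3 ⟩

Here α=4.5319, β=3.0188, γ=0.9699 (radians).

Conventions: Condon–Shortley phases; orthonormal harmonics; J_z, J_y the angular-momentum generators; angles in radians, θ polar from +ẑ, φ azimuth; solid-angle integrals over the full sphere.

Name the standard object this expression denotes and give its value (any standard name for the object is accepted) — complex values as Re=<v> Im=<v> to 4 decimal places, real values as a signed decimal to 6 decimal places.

This is a Wigner D-matrix element — the rotation-matrix element ⟨l m'| R(α,β,γ) |l m⟩ in the angular-momentum basis.
D^4_{-3,3}(4.5319,3.0188,0.9699) = e^{-i·-3·4.5319}·d^4_{-3,3}(3.0188)·e^{-i·3·0.9699}. Compute d first:
With c≡cos(β/2)=0.061358 and s≡sin(β/2)=0.998116, N=[1·5040·5040·1]^{1/2}=5040.000000
Admissible k: 6..7 (factorial args all ≥0)
  k=6: (−1)^0·5040.0000/(720)·0.0614^2·0.9981^6 = +0.026057
  k=7: (−1)^1·5040.0000/(5040)·0.0614^0·0.9981^8 = -0.985026
d^4_{-3,3}(3.0188) = +0.026057 -0.985026 = -0.958969
Attach z-rotation phases: D = e^{-i(-3)(4.5319)}·(-0.958969)·e^{-i(3)(0.9699)} = +0.292153+0.913383i

Wigner D-matrix element, Re=0.2922 Im=0.9134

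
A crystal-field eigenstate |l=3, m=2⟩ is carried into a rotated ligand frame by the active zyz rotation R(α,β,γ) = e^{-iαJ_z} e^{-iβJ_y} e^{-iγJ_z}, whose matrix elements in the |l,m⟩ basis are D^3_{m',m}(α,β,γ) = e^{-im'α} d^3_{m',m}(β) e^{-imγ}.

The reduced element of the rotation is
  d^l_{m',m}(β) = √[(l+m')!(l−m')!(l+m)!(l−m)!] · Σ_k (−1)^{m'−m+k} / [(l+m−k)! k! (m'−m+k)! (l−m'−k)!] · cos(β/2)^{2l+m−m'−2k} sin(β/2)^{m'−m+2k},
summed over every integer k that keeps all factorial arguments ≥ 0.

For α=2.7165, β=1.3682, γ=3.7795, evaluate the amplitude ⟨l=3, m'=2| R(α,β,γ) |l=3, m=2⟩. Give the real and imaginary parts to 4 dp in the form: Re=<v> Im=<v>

Re=-0.4588 Im=0.2080

Split into d^3_{2,2}(β=1.3682) × two z-phases.
Half-angle: c=0.774988, s=0.631976. N=√(120·1·120·1)=120.000000
Admissible k: 0..1 (factorial args all ≥0)
  k=0: (−1)^0·120.0000/(120)·0.7750^6·0.6320^0 = +0.216656
  k=1: (−1)^1·120.0000/(24)·0.7750^4·0.6320^2 = -0.720362
d^3_{2,2}(1.3682) = +0.216656 -0.720362 = -0.503707
Phases: e^{-i·(2)·2.7165}=+0.659844+0.751403i, e^{-i·(2)·3.7795}=+0.290722-0.956807i ⇒ D=-0.458765+0.207978i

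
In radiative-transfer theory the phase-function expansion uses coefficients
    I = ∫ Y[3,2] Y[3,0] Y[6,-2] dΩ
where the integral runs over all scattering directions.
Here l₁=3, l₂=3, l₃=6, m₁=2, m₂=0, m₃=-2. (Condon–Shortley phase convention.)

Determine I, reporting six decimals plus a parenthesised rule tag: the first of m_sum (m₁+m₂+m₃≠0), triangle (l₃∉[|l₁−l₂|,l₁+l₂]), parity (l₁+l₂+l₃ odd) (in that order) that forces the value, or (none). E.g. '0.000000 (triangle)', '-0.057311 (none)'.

m-sum 0 ✓  L=12 even ✓  0≤6≤6 ✓
Π(2lᵢ+1) = 7×7×13 = 637
triangle coeff Δ(3,3,6) = 1/12012
Σ_t [0,0]: t=0:+1/1296 = 1/1296
(3j)²=100/3003 [(3 3 6; 0 0 0)], sign=+1
Σ_t [0,0]: t=0:+1/4320 = 1/4320
(3j)²=8/429 [(3 3 6; 2 0 -2)], sign=+1
⇒ 4πI² = 5600/14157
I = (+1)√(5600/14157/(4π)) = 0.17742036
No selection rule forces the value: the integral is nonzero (none).

0.177420 (none)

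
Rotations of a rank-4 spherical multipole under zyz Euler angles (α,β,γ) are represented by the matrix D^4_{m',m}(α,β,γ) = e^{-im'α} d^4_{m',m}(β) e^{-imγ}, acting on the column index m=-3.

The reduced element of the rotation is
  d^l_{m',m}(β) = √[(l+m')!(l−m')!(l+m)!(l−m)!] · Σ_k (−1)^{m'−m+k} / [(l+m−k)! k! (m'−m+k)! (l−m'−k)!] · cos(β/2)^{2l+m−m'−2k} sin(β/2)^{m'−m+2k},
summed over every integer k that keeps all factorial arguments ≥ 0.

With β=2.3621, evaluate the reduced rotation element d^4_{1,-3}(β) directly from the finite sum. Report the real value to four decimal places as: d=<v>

d^4_{1,-3}(β=2.3621) via the finite sum:
With c≡cos(β/2)=0.379954 and s≡sin(β/2)=0.925005, N=[120·6·1·5040]^{1/2}=1904.940944
k∈{0,1} keeps every argument non-negative
  k=0: (−1)^4·1904.9409/(144)·0.3800^4·0.9250^4 = +0.201846
  k=1: (−1)^5·1904.9409/(240)·0.3800^2·0.9250^6 = -0.717790
d^4_{1,-3}(2.3621) = +0.201846 -0.717790 = -0.515945

d=-0.5159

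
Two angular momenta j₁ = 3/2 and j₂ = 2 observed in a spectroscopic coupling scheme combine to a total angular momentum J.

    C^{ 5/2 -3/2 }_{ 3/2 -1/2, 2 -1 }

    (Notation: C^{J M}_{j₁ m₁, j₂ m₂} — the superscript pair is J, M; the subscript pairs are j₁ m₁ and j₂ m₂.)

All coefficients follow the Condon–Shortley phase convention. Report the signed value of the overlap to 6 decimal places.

+0.169031  (= +√(1/35))

√[6·1!2!3!/7! · 1!2!1!3!1!4!] = √(144/35)
  +(−1)^0/∏(0,1,2,1,0,2)! = 1/4  (running 1/4)
  +(−1)^1/∏(1,0,1,0,1,3)! = -1/6  (running 1/12)
⟨..|..⟩ = √(144/35)·(1/12) = +0.169031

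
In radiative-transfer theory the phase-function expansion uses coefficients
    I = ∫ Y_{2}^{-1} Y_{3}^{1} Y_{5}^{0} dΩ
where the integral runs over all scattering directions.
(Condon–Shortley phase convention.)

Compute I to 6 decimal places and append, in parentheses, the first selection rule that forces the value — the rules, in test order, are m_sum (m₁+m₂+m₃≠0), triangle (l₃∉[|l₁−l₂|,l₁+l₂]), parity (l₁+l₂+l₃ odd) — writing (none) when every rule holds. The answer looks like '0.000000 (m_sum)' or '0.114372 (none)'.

m-sum 0 ✓  L=10 even ✓  1≤5≤5 ✓
Π(2lᵢ+1) = 5×7×11 = 385
triangle coeff Δ(2,3,5) = 1/2310
Σ_t [0,0]: t=0:+1/144 = 1/144
(3j)²=10/231 [(2 3 5; 0 0 0)], sign=-1
Σ_t [0,0]: t=0:+1/288 = 1/288
(3j)²=5/231 [(2 3 5; -1 1 0)], sign=-1
⇒ 4πI² = 250/693
I = (+1)√(250/693/(4π)) = 0.16943318
No selection rule forces the value: the integral is nonzero (none).

0.169433 (none)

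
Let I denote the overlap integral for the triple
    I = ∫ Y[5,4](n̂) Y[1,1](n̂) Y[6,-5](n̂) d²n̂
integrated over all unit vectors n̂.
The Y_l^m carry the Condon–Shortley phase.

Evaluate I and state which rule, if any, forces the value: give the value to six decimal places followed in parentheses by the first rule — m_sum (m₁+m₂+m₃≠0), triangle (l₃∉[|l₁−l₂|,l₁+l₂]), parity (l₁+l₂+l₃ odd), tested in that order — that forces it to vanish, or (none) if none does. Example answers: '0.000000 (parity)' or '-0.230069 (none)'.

-0.303018 (none)

Rules hold: Σm=0, L=12 even, 4≤6≤6.
N = 11·3·13 = 429
Δ = 0!·10!·2!/13! = 1/858
Racah Σ t=0..0: t=0:+1/14400 = 1/14400
⇒ 3j(5 1 6; 0 0 0)² = 6/143, sgn +1
Racah Σ t=0..0: t=0:+1/725760 = 1/725760
⇒ 3j(5 1 6; 4 1 -5)² = 5/78, sgn -1
4πI² = N·(3j₀)²·(3jₘ)² = 15/13
I = -1·√(1.15385/4π) = -0.30301841
No selection rule forces the value: the integral is nonzero (none).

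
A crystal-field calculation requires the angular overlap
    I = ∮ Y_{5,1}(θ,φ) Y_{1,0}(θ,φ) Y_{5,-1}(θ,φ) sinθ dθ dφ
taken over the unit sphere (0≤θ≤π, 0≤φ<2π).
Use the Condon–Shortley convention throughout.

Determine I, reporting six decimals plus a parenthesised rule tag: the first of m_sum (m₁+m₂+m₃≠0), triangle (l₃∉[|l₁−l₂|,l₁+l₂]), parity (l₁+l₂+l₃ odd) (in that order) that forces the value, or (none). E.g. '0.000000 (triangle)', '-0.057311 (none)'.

0.000000 (parity)

Σlᵢ=11 odd — θ-integrand is odd under cosθ→−cosθ; I=0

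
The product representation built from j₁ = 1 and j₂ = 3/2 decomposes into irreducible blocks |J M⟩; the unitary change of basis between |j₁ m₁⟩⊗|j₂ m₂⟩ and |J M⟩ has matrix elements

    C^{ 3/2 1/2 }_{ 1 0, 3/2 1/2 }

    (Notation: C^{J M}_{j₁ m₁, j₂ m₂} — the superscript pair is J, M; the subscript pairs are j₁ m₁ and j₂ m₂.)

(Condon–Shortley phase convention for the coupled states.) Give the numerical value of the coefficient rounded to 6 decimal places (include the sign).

-0.258199  (= −√(1/15))

j₁+j₂−J=1  J+j₁−j₂=1  J−j₁+j₂=2  j₁+j₂+J+1=5
(j₁±m₁, j₂±m₂, J±M) = (1,1,2,1,2,1)
P² = 4/15
sum k=0..1:
  [0] +1/2 = 1/2
  [1] −1/1 = -1
S = -1/2
C² = P²·S² = 1/15 ; C = -0.258199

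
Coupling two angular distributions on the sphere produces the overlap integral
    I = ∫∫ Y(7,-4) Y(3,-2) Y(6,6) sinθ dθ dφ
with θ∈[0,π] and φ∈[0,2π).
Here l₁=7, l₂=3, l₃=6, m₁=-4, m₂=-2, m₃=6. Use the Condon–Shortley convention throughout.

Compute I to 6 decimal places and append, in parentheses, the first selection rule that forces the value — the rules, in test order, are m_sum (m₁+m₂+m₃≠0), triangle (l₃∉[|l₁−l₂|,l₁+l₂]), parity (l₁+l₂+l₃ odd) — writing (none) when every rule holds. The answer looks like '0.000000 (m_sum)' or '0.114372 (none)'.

-0.073059 (none)

Rules hold: Σm=0, L=16 even, 4≤6≤10.
N = 15·7·13 = 1365
Δ = 4!·10!·2!/17! = 1/2042040
Racah Σ t=1..3: t=1:−1/207360 t=2:+1/57600 t=3:−1/207360 = 1/129600
⇒ 3j(7 3 6; 0 0 0)² = 168/12155, sgn +1
Racah Σ t=1..1: t=1:−1/43545600 = -1/43545600
⇒ 3j(7 3 6; -4 -2 6)² = 11/3094, sgn -1
4πI² = N·(3j₀)²·(3jₘ)² = 252/3757
I = -1·√(0.0670748/4π) = -0.07305917
No selection rule forces the value: the integral is nonzero (none).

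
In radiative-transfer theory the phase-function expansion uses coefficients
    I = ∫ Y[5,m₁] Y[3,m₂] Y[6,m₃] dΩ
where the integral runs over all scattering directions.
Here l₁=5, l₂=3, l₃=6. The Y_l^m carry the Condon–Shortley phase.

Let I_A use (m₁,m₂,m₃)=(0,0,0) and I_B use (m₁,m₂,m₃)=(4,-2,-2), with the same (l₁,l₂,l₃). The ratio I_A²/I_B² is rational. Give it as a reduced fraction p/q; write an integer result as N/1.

l's match ⇒ only the (l;m) 3-j factors differ between A and B.
A: triangle coeff Δ(5,3,6) = 1/675675; Σ_t [0,2]: t=0:+1/8640 t=1:−1/2304 t=2:+1/8640 = -7/34560; (3j)²=7/429 [(5 3 6; 0 0 0)], sign=-1
B: triangle coeff Δ(5,3,6) = 1/675675; Σ_t [0,1]: t=0:+1/60480 t=1:−1/967680 = 1/64512; (3j)²=15/1001 [(5 3 6; 4 -2 -2)], sign=+1
I_A²/I_B² = (7/429)/(15/1001) = 49/45

49/45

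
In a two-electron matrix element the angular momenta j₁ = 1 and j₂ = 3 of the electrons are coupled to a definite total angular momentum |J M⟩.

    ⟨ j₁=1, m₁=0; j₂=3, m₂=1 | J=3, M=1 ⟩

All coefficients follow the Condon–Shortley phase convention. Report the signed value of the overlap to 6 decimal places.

j₁+j₂−J=1  J+j₁−j₂=1  J−j₁+j₂=5  j₁+j₂+J+1=8
(j₁±m₁, j₂±m₂, J±M) = (1,1,4,2,4,2)
P² = 48
sum k=0..1:
  [0] +1/24 = 1/24
  [1] −1/12 = -1/12
S = -1/24
C² = P²·S² = 1/12 ; C = -0.288675

−√(1/12) ≈ -0.288675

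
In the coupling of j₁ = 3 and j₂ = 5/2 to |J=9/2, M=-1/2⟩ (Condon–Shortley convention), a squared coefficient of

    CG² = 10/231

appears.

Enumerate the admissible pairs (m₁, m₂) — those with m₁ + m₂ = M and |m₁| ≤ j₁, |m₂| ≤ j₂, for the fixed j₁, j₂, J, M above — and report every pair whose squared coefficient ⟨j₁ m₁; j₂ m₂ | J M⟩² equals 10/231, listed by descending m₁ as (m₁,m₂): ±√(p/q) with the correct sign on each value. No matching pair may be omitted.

Admissible pairs with m₁+m₂ = M = -1/2: (-3,5/2), (-2,3/2), (-1,1/2), (0,-1/2), (1,-3/2), (2,-5/2)
  (m₁,m₂)=(2,-5/2): CG² = 125/1386, CG = +√(125/1386)
  (m₁,m₂)=(1,-3/2): CG² = 35/99, CG = +√(35/99)
  (m₁,m₂)=(0,-1/2): CG² = 10/231, CG = +√(10/231)   ← matches the target
  (m₁,m₂)=(-1,1/2): CG² = 160/693, CG = −√(160/693)
  (m₁,m₂)=(-2,3/2): CG² = 361/1386, CG = −√(361/1386)
  (m₁,m₂)=(-3,5/2): CG² = 5/231, CG = −√(5/231)
Pairs with CG² = 10/231: (0,-1/2): +√(10/231)

(0,-1/2): +√(10/231)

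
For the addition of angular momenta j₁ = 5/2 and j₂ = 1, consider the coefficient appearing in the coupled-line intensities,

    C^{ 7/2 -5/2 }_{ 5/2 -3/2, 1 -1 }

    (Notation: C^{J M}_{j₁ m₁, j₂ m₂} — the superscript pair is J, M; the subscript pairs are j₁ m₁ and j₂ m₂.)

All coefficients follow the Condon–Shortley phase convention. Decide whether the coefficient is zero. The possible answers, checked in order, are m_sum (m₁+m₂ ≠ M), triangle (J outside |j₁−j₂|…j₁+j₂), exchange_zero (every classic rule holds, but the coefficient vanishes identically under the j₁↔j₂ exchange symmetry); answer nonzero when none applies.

m-sum: m₁+m₂ = -3/2+(-1) = -5/2, M = -5/2  ✓
triangle: |j₁−j₂| = 3/2 ≤ J = 7/2 ≤ j₁+j₂ = 7/2  ✓
exchange: j₁≠j₂ or m₁≠m₂ — the exchange symmetry imposes no constraint here
value check: CG = +√(5/7) = +0.845154 ≠ 0

nonzero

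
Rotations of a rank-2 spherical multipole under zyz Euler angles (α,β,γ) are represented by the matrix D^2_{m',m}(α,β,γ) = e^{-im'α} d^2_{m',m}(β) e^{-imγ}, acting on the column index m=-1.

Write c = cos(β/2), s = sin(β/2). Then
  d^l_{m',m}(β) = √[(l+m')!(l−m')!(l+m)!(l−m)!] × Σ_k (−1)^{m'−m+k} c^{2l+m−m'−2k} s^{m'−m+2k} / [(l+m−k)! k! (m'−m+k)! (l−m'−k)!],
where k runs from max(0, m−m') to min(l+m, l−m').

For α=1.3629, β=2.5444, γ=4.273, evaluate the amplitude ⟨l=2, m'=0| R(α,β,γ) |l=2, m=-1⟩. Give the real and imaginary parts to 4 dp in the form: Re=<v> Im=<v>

D^2_{0,-1}(1.3629,2.5444,4.2730) = e^{-i·0·1.3629}·d^2_{0,-1}(2.5444)·e^{-i·-1·4.2730}. Compute d first:
Half-angle: c=0.294179, s=0.955750. N=√(2·2·1·6)=4.898979
k∈{0,1} keeps every argument non-negative
  k=0: (−1)^1·4.8990/(2)·0.2942^3·0.9558^1 = -0.059601
  k=1: (−1)^2·4.8990/(2)·0.2942^1·0.9558^3 = +0.629101
d^2_{0,-1}(2.5444) = -0.059601 +0.629101 = +0.569500
Phases: e^{-i·(0)·1.3629}=+1.000000+0.000000i, e^{-i·(-1)·4.2730}=-0.425387-0.905012i ⇒ D=-0.242258-0.515404i

Re=-0.2423 Im=-0.5154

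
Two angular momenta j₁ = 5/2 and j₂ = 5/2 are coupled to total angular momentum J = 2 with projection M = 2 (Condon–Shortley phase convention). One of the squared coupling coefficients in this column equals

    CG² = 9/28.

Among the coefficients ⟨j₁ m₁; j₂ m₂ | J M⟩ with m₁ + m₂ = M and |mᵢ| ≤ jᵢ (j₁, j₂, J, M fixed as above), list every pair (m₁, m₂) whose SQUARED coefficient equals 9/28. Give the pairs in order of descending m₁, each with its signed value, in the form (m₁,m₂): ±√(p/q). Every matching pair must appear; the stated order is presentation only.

Admissible pairs with m₁+m₂ = M = 2: (-1/2,5/2), (1/2,3/2), (3/2,1/2), (5/2,-1/2)
  (m₁,m₂)=(5/2,-1/2): CG² = 5/28, CG = +√(5/28)
  (m₁,m₂)=(3/2,1/2): CG² = 9/28, CG = −√(9/28)   ← matches the target
  (m₁,m₂)=(1/2,3/2): CG² = 9/28, CG = +√(9/28)   ← matches the target
  (m₁,m₂)=(-1/2,5/2): CG² = 5/28, CG = −√(5/28)
Pairs with CG² = 9/28: (3/2,1/2): −√(9/28); (1/2,3/2): +√(9/28)

(3/2,1/2): −√(9/28); (1/2,3/2): +√(9/28)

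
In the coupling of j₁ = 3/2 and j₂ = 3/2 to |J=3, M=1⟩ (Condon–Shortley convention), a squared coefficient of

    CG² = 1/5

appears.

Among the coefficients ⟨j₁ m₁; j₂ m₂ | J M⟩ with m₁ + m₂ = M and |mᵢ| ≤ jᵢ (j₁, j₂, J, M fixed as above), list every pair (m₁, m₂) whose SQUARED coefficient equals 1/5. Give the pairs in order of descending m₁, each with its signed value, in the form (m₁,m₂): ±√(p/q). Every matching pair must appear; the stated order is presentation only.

Admissible pairs with m₁+m₂ = M = 1: (-1/2,3/2), (1/2,1/2), (3/2,-1/2)
  (m₁,m₂)=(3/2,-1/2): CG² = 1/5, CG = +√(1/5)   ← matches the target
  (m₁,m₂)=(1/2,1/2): CG² = 3/5, CG = +√(3/5)
  (m₁,m₂)=(-1/2,3/2): CG² = 1/5, CG = +√(1/5)   ← matches the target
Pairs with CG² = 1/5: (3/2,-1/2): +√(1/5); (-1/2,3/2): +√(1/5)

(3/2,-1/2): +√(1/5); (-1/2,3/2): +√(1/5)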